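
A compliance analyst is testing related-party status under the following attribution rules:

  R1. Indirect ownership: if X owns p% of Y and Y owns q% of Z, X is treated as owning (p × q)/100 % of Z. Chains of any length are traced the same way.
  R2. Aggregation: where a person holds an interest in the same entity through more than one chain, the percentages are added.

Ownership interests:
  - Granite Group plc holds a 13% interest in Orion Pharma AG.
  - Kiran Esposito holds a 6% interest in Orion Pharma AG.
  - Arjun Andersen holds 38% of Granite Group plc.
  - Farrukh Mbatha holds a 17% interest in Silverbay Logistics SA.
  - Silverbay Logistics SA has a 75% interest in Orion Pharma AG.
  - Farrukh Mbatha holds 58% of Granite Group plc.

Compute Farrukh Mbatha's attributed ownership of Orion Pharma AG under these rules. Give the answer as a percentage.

20.29%

Chain via Granite Group plc (R1): 58% × 13% = 7.54% of Orion Pharma AG.
Chain via Silverbay Logistics SA (R1): 17% × 75% = 12.75% of Orion Pharma AG.
Aggregating (R2): 7.54% + 12.75% = 20.29%.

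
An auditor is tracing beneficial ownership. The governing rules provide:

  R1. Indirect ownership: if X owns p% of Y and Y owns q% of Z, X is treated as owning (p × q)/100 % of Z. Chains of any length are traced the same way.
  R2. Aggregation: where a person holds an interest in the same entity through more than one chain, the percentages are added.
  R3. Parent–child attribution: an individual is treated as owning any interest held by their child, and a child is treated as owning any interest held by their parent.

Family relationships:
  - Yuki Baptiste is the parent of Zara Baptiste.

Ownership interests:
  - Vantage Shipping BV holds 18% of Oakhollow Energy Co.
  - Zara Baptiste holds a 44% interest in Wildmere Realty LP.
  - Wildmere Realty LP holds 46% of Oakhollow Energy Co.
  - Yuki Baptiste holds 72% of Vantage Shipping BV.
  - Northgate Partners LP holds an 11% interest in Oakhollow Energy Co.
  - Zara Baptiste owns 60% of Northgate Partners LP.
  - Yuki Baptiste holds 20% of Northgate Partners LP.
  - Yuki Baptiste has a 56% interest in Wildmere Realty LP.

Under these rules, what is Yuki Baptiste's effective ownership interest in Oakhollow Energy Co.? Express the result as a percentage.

By parent–child attribution (R3), Yuki Baptiste is treated as also owning Zara Baptiste's interest in Northgate Partners LP, giving 20% + 60% = 80%.
By parent–child attribution (R3), Yuki Baptiste is treated as also owning Zara Baptiste's interest in Wildmere Realty LP, giving 56% + 44% = 100%.
Chain via Northgate Partners LP (R1): 80% × 11% = 8.8% of Oakhollow Energy Co.
Chain via Wildmere Realty LP (R1): 100% × 46% = 46% of Oakhollow Energy Co.
Chain via Vantage Shipping BV (R1): 72% × 18% = 12.96% of Oakhollow Energy Co.
Aggregating (R2): 8.8% + 46% + 12.96% = 67.76%.

67.76%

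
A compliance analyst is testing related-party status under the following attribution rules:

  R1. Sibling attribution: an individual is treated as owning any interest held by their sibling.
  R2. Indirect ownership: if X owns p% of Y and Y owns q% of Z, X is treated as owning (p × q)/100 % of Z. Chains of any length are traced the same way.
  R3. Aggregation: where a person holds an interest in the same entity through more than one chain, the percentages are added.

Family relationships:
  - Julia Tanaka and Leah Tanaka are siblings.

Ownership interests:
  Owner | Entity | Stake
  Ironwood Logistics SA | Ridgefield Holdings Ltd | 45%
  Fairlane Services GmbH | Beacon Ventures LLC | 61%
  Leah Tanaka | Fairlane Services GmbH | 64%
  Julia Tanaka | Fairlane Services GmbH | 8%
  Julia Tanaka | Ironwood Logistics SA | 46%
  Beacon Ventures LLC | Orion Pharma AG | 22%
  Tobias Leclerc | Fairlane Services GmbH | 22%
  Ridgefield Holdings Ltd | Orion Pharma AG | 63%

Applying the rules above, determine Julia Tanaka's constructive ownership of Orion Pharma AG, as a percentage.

By sibling attribution (R1), Julia Tanaka is treated as also owning Leah Tanaka's interest in Fairlane Services GmbH, giving 8% + 64% = 72%.
Chain via Fairlane Services GmbH → Beacon Ventures LLC (R2): 72% × 61% × 22% = 9.6624% of Orion Pharma AG.
Chain via Ironwood Logistics SA → Ridgefield Holdings Ltd (R2): 46% × 45% × 63% = 13.041% of Orion Pharma AG.
Aggregating (R3): 9.6624% + 13.041% = 22.7034%.

22.7034%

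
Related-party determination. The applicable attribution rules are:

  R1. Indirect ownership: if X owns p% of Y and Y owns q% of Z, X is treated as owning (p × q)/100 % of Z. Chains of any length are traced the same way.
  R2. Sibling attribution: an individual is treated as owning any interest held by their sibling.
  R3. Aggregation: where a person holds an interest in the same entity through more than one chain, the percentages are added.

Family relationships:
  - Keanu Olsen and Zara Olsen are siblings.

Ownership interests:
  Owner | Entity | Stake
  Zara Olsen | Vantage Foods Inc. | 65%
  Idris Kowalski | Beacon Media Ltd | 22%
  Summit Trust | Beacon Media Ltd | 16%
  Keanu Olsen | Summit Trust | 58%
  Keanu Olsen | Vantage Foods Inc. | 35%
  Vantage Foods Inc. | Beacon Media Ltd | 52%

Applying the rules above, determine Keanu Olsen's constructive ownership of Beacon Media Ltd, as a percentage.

61.28%

By sibling attribution (R2), Keanu Olsen is treated as also owning Zara Olsen's interest in Vantage Foods Inc, giving 35% + 65% = 100%.
Chain via Summit Trust (R1): 58% × 16% = 9.28% of Beacon Media Ltd.
Chain via Vantage Foods Inc. (R1): 100% × 52% = 52% of Beacon Media Ltd.
Aggregating (R3): 9.28% + 52% = 61.28%.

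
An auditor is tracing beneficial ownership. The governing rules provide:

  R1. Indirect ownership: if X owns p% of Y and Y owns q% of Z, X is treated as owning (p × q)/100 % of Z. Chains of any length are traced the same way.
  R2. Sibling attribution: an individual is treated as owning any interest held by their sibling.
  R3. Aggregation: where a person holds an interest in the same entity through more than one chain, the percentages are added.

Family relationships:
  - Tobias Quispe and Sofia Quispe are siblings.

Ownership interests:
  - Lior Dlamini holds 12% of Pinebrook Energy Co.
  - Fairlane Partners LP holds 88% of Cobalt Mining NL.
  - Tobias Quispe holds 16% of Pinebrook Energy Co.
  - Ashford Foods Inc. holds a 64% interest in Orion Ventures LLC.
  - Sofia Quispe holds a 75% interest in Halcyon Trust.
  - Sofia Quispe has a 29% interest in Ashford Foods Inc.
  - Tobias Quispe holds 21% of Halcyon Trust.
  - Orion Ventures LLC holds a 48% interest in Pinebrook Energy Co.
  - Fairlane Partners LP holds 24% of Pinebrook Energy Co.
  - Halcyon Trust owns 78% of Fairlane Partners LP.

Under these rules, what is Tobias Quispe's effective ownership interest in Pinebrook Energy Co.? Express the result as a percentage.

42.88%

By sibling attribution (R2), Tobias Quispe is treated as also owning Sofia Quispe's interest in Halcyon Trust, giving 21% + 75% = 96%.
By sibling attribution (R2), Tobias Quispe is treated as owning Sofia Quispe's 29% interest in Ashford Foods Inc.
Chain via Halcyon Trust → Fairlane Partners LP (R1): 96% × 78% × 24% = 17.9712% of Pinebrook Energy Co.
Direct interest in Pinebrook Energy Co: 16%.
Chain via Ashford Foods Inc. → Orion Ventures LLC (R1): 29% × 64% × 48% = 8.9088% of Pinebrook Energy Co.
Aggregating (R3): 17.9712% + 16% + 8.9088% = 42.88%.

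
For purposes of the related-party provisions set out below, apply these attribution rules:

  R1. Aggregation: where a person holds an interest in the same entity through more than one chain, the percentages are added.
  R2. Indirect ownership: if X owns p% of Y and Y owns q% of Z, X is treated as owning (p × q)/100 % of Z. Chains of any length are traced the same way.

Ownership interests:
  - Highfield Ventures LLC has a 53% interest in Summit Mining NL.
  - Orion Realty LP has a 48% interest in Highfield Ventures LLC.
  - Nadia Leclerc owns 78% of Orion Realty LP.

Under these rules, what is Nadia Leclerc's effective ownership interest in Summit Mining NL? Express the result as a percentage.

Chain via Orion Realty LP → Highfield Ventures LLC (R2): 78% × 48% × 53% = 19.8432% of Summit Mining NL.

19.8432%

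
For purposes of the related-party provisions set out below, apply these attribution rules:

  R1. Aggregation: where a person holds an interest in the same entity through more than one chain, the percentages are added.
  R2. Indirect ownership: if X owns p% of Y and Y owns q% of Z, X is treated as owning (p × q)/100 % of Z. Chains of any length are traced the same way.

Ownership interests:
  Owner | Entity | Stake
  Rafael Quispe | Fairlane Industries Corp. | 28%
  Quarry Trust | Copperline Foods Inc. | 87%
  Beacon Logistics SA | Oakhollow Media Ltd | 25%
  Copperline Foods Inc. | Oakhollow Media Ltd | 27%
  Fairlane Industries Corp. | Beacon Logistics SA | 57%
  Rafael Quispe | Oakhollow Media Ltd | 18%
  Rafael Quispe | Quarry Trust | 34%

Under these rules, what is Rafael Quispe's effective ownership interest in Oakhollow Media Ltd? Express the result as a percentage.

Chain via Fairlane Industries Corp. → Beacon Logistics SA (R2): 28% × 57% × 25% = 3.99% of Oakhollow Media Ltd.
Chain via Quarry Trust → Copperline Foods Inc. (R2): 34% × 87% × 27% = 7.9866% of Oakhollow Media Ltd.
Direct interest in Oakhollow Media Ltd: 18%.
Aggregating (R1): 3.99% + 7.9866% + 18% = 29.9766%.

29.9766%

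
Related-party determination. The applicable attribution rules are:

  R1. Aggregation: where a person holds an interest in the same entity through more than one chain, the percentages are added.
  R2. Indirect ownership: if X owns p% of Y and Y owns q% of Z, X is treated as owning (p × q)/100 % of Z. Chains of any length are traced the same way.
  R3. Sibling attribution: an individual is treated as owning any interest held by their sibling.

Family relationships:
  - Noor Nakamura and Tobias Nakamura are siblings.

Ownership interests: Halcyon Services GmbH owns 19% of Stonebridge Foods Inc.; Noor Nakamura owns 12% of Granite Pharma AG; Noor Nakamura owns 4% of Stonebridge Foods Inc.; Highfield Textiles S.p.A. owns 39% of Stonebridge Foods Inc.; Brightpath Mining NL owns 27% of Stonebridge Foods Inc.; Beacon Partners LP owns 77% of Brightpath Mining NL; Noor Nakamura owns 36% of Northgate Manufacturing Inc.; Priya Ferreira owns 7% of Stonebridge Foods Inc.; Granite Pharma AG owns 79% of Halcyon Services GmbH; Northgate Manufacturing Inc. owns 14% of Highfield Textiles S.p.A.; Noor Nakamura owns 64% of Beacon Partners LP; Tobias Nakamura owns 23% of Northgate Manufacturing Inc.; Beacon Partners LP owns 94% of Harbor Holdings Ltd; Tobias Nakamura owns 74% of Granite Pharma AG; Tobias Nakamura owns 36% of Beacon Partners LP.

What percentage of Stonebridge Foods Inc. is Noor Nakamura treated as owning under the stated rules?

40.92%

By sibling attribution (R3), Noor Nakamura is treated as also owning Tobias Nakamura's interest in Beacon Partners LP, giving 64% + 36% = 100%.
By sibling attribution (R3), Noor Nakamura is treated as also owning Tobias Nakamura's interest in Northgate Manufacturing Inc, giving 36% + 23% = 59%.
By sibling attribution (R3), Noor Nakamura is treated as also owning Tobias Nakamura's interest in Granite Pharma AG, giving 12% + 74% = 86%.
Chain via Beacon Partners LP → Brightpath Mining NL (R2): 100% × 77% × 27% = 20.79% of Stonebridge Foods Inc.
Chain via Northgate Manufacturing Inc. → Highfield Textiles S.p.A. (R2): 59% × 14% × 39% = 3.2214% of Stonebridge Foods Inc.
Chain via Granite Pharma AG → Halcyon Services GmbH (R2): 86% × 79% × 19% = 12.9086% of Stonebridge Foods Inc.
Direct interest in Stonebridge Foods Inc: 4%.
Aggregating (R1): 20.79% + 3.2214% + 12.9086% + 4% = 40.92%.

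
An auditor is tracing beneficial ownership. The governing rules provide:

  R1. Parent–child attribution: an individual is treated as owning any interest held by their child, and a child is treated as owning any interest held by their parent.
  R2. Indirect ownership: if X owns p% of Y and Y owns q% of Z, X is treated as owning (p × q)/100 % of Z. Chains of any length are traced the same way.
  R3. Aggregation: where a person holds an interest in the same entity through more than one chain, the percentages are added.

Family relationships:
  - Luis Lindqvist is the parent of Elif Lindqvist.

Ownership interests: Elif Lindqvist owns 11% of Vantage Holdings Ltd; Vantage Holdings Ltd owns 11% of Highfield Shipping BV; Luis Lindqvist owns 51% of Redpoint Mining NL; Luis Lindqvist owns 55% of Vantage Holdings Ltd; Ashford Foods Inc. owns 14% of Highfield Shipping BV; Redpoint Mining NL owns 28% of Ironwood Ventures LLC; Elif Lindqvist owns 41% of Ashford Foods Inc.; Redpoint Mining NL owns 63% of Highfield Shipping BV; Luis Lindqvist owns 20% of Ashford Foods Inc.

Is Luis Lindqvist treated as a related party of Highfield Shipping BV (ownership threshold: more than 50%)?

No

By parent–child attribution (R1), Luis Lindqvist is treated as also owning Elif Lindqvist's interest in Ashford Foods Inc, giving 20% + 41% = 61%.
By parent–child attribution (R1), Luis Lindqvist is treated as also owning Elif Lindqvist's interest in Vantage Holdings Ltd, giving 55% + 11% = 66%.
Chain via Redpoint Mining NL (R2): 51% × 63% = 32.13% of Highfield Shipping BV.
Chain via Ashford Foods Inc. (R2): 61% × 14% = 8.54% of Highfield Shipping BV.
Chain via Vantage Holdings Ltd (R2): 66% × 11% = 7.26% of Highfield Shipping BV.
Aggregating (R3): 32.13% + 8.54% + 7.26% = 47.93%.
47.93% does not exceed the 50% threshold, so Luis is not a related party to Highfield Shipping BV.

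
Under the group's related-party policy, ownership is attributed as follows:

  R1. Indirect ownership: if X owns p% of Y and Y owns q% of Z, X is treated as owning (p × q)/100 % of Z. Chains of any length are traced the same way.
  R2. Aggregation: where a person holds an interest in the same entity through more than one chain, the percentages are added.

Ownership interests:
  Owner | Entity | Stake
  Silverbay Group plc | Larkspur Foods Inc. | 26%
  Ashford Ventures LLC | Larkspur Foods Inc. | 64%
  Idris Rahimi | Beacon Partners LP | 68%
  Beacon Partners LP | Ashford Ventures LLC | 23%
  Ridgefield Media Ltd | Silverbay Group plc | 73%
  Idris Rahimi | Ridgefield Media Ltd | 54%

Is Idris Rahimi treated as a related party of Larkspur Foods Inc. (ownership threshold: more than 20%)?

Chain via Ridgefield Media Ltd → Silverbay Group plc (R1): 54% × 73% × 26% = 10.2492% of Larkspur Foods Inc.
Chain via Beacon Partners LP → Ashford Ventures LLC (R1): 68% × 23% × 64% = 10.0096% of Larkspur Foods Inc.
Aggregating (R2): 10.2492% + 10.0096% = 20.2588%.
20.2588% exceeds the 20% threshold, so Idris is a related party to Larkspur Foods Inc.

Yes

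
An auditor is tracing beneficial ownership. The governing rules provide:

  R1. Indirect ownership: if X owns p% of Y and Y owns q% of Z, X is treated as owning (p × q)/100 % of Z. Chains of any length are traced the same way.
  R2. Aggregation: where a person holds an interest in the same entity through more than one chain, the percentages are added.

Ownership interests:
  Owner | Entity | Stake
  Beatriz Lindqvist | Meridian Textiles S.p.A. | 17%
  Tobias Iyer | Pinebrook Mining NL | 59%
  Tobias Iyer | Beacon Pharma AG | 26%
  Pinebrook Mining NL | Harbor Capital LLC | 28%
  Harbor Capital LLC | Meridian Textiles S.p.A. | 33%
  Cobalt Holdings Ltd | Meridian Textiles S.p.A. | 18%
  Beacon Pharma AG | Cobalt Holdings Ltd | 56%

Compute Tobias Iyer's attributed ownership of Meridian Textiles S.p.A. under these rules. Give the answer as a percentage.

8.0724%

Chain via Beacon Pharma AG → Cobalt Holdings Ltd (R1): 26% × 56% × 18% = 2.6208% of Meridian Textiles S.p.A.
Chain via Pinebrook Mining NL → Harbor Capital LLC (R1): 59% × 28% × 33% = 5.4516% of Meridian Textiles S.p.A.
Aggregating (R2): 2.6208% + 5.4516% = 8.0724%.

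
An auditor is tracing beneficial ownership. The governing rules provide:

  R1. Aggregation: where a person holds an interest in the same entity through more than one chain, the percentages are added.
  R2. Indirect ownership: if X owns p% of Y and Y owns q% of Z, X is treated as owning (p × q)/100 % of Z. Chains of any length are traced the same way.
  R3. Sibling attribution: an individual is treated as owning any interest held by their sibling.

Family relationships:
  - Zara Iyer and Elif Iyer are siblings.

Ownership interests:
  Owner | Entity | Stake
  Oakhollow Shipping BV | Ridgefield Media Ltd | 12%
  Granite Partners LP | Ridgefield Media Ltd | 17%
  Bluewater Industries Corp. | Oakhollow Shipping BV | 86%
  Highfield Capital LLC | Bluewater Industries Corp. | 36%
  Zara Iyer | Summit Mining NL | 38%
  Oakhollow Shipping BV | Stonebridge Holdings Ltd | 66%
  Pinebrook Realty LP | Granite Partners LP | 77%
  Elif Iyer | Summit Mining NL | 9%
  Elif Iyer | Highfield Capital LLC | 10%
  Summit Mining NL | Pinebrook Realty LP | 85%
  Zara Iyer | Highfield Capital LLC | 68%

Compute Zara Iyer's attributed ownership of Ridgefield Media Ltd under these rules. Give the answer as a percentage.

8.127311%

By sibling attribution (R3), Zara Iyer is treated as also owning Elif Iyer's interest in Highfield Capital LLC, giving 68% + 10% = 78%.
By sibling attribution (R3), Zara Iyer is treated as also owning Elif Iyer's interest in Summit Mining NL, giving 38% + 9% = 47%.
Chain via Highfield Capital LLC → Bluewater Industries Corp. → Oakhollow Shipping BV (R2): 78% × 36% × 86% × 12% = 2.897856% of Ridgefield Media Ltd.
Chain via Summit Mining NL → Pinebrook Realty LP → Granite Partners LP (R2): 47% × 85% × 77% × 17% = 5.229455% of Ridgefield Media Ltd.
Aggregating (R1): 2.897856% + 5.229455% = 8.127311%.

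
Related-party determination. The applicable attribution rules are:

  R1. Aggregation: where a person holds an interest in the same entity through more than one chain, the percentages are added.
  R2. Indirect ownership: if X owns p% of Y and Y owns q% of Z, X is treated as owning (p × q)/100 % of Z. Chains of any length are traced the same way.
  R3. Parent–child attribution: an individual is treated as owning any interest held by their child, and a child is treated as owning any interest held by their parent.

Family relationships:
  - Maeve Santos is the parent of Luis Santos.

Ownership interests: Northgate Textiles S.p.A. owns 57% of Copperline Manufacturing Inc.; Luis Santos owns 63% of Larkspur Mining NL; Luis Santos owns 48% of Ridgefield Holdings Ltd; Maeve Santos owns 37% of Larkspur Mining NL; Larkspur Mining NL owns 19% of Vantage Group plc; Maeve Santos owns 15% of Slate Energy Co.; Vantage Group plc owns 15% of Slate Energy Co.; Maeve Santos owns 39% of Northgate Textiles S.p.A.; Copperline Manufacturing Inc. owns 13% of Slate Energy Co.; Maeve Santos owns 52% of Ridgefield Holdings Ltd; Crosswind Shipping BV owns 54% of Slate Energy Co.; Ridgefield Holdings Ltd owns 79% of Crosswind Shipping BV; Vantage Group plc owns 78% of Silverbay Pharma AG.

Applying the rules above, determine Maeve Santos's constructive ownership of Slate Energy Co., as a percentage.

By parent–child attribution (R3), Maeve Santos is treated as also owning Luis Santos's interest in Ridgefield Holdings Ltd, giving 52% + 48% = 100%.
By parent–child attribution (R3), Maeve Santos is treated as also owning Luis Santos's interest in Larkspur Mining NL, giving 37% + 63% = 100%.
Chain via Ridgefield Holdings Ltd → Crosswind Shipping BV (R2): 100% × 79% × 54% = 42.66% of Slate Energy Co.
Chain via Northgate Textiles S.p.A. → Copperline Manufacturing Inc. (R2): 39% × 57% × 13% = 2.8899% of Slate Energy Co.
Chain via Larkspur Mining NL → Vantage Group plc (R2): 100% × 19% × 15% = 2.85% of Slate Energy Co.
Direct interest in Slate Energy Co: 15%.
Aggregating (R1): 42.66% + 2.8899% + 2.85% + 15% = 63.3999%.

63.3999%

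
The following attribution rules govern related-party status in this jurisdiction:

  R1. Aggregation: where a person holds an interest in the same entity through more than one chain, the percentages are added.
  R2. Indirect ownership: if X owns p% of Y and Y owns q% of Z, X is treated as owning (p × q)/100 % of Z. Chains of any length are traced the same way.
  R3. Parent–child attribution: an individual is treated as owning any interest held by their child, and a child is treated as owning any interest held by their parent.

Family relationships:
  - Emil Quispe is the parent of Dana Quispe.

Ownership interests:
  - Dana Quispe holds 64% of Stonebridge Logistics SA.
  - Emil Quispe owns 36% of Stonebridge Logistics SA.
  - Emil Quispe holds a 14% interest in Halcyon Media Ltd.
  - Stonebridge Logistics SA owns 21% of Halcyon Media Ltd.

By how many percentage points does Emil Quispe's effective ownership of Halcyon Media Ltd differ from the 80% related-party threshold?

45

By parent–child attribution (R3), Emil Quispe is treated as also owning Dana Quispe's interest in Stonebridge Logistics SA, giving 36% + 64% = 100%.
Chain via Stonebridge Logistics SA (R2): 100% × 21% = 21% of Halcyon Media Ltd.
Direct interest in Halcyon Media Ltd: 14%.
Aggregating (R1): 21% + 14% = 35%.
35% falls short of the 80% threshold by 45 percentage points.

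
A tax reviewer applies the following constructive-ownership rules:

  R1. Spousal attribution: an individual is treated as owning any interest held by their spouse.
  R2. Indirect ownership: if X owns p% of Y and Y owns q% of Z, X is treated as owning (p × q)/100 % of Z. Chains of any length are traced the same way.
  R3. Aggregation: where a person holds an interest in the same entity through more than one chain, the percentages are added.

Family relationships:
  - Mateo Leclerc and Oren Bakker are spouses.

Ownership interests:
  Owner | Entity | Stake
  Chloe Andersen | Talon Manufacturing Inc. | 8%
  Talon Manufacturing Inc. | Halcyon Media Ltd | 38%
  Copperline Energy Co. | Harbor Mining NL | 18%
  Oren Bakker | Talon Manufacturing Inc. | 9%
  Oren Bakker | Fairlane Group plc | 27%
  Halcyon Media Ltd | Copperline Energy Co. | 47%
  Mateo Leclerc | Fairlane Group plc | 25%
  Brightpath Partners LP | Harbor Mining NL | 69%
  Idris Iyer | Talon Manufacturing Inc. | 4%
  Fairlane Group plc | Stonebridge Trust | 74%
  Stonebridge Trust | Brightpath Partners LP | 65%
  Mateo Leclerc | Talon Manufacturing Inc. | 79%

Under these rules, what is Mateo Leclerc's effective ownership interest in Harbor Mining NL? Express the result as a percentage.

20.087304%

By spousal attribution (R1), Mateo Leclerc is treated as also owning Oren Bakker's interest in Fairlane Group plc, giving 25% + 27% = 52%.
By spousal attribution (R1), Mateo Leclerc is treated as also owning Oren Bakker's interest in Talon Manufacturing Inc, giving 79% + 9% = 88%.
Chain via Fairlane Group plc → Stonebridge Trust → Brightpath Partners LP (R2): 52% × 74% × 65% × 69% = 17.25828% of Harbor Mining NL.
Chain via Talon Manufacturing Inc. → Halcyon Media Ltd → Copperline Energy Co. (R2): 88% × 38% × 47% × 18% = 2.829024% of Harbor Mining NL.
Aggregating (R3): 17.25828% + 2.829024% = 20.087304%.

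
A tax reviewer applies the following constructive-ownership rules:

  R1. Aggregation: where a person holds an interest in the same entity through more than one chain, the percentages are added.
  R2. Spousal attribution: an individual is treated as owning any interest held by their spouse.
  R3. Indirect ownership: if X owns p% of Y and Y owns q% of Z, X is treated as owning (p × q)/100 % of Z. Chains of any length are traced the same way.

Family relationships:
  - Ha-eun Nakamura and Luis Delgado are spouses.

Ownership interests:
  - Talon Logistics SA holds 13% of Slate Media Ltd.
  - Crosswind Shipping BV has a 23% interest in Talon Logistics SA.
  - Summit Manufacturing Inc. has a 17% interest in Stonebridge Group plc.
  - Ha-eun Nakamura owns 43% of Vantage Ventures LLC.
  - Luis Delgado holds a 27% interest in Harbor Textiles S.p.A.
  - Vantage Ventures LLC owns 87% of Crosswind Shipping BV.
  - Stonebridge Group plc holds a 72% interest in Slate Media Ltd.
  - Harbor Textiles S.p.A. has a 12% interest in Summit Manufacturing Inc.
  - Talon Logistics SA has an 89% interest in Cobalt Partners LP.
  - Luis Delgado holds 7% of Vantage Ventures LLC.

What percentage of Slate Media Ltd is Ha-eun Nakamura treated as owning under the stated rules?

1.697226%

By spousal attribution (R2), Ha-eun Nakamura is treated as also owning Luis Delgado's interest in Vantage Ventures LLC, giving 43% + 7% = 50%.
By spousal attribution (R2), Ha-eun Nakamura is treated as owning Luis Delgado's 27% interest in Harbor Textiles S.p.A.
Chain via Vantage Ventures LLC → Crosswind Shipping BV → Talon Logistics SA (R3): 50% × 87% × 23% × 13% = 1.30065% of Slate Media Ltd.
Chain via Harbor Textiles S.p.A. → Summit Manufacturing Inc. → Stonebridge Group plc (R3): 27% × 12% × 17% × 72% = 0.396576% of Slate Media Ltd.
Aggregating (R1): 1.30065% + 0.396576% = 1.697226%.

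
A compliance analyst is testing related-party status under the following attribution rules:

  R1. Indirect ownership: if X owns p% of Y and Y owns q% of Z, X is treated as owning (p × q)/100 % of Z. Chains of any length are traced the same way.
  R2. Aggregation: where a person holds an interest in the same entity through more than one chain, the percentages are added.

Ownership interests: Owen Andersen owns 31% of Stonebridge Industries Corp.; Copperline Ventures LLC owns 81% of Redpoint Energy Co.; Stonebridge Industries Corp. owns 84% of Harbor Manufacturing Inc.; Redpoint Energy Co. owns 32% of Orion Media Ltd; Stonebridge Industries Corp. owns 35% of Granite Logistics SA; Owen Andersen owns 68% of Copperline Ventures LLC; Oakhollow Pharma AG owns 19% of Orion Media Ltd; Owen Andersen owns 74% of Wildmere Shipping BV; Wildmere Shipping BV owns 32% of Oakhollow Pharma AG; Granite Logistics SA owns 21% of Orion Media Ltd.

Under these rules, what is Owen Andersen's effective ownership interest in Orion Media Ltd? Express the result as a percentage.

24.4033%

Chain via Stonebridge Industries Corp. → Granite Logistics SA (R1): 31% × 35% × 21% = 2.2785% of Orion Media Ltd.
Chain via Wildmere Shipping BV → Oakhollow Pharma AG (R1): 74% × 32% × 19% = 4.4992% of Orion Media Ltd.
Chain via Copperline Ventures LLC → Redpoint Energy Co. (R1): 68% × 81% × 32% = 17.6256% of Orion Media Ltd.
Aggregating (R2): 2.2785% + 4.4992% + 17.6256% = 24.4033%.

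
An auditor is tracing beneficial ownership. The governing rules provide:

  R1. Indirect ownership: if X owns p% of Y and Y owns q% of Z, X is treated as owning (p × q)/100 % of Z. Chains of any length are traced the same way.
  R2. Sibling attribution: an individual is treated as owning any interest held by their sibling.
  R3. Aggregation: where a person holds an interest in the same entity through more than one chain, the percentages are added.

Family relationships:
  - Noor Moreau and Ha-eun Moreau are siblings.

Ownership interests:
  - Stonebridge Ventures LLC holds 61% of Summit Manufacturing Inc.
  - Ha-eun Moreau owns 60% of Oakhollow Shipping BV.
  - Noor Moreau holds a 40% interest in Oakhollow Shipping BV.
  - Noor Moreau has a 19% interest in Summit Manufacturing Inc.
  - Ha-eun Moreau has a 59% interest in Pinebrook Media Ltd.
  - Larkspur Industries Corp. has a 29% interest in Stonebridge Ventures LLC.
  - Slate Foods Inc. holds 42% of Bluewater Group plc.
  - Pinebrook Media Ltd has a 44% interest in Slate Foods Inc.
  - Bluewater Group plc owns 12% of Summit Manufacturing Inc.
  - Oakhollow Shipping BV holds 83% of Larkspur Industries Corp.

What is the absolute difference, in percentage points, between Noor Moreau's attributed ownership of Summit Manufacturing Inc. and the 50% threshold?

15.008916

By sibling attribution (R2), Noor Moreau is treated as also owning Ha-eun Moreau's interest in Oakhollow Shipping BV, giving 40% + 60% = 100%.
By sibling attribution (R2), Noor Moreau is treated as owning Ha-eun Moreau's 59% interest in Pinebrook Media Ltd.
Chain via Oakhollow Shipping BV → Larkspur Industries Corp. → Stonebridge Ventures LLC (R1): 100% × 83% × 29% × 61% = 14.6827% of Summit Manufacturing Inc.
Direct interest in Summit Manufacturing Inc: 19%.
Chain via Pinebrook Media Ltd → Slate Foods Inc. → Bluewater Group plc (R1): 59% × 44% × 42% × 12% = 1.308384% of Summit Manufacturing Inc.
Aggregating (R3): 14.6827% + 19% + 1.308384% = 34.991084%.
34.991084% falls short of the 50% threshold by 15.008916 percentage points.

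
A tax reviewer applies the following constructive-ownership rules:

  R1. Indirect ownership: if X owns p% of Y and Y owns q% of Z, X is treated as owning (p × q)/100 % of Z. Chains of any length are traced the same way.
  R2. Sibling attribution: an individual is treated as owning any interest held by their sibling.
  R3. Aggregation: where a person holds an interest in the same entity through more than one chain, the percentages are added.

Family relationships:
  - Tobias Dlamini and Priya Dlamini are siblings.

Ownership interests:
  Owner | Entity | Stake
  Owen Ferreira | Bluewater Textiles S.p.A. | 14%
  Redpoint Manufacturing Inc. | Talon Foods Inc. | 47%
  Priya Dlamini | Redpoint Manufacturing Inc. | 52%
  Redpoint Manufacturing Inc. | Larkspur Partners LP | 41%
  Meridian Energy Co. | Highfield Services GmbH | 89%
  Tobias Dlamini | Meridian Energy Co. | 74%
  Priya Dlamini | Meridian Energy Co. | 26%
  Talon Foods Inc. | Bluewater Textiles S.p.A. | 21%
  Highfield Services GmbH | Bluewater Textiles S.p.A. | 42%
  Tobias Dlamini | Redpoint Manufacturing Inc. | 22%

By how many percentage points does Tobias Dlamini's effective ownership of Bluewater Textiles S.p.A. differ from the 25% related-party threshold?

By sibling attribution (R2), Tobias Dlamini is treated as also owning Priya Dlamini's interest in Redpoint Manufacturing Inc, giving 22% + 52% = 74%.
By sibling attribution (R2), Tobias Dlamini is treated as also owning Priya Dlamini's interest in Meridian Energy Co, giving 74% + 26% = 100%.
Chain via Redpoint Manufacturing Inc. → Talon Foods Inc. (R1): 74% × 47% × 21% = 7.3038% of Bluewater Textiles S.p.A.
Chain via Meridian Energy Co. → Highfield Services GmbH (R1): 100% × 89% × 42% = 37.38% of Bluewater Textiles S.p.A.
Aggregating (R3): 7.3038% + 37.38% = 44.6838%.
44.6838% exceeds the 25% threshold by 19.6838 percentage points.

19.6838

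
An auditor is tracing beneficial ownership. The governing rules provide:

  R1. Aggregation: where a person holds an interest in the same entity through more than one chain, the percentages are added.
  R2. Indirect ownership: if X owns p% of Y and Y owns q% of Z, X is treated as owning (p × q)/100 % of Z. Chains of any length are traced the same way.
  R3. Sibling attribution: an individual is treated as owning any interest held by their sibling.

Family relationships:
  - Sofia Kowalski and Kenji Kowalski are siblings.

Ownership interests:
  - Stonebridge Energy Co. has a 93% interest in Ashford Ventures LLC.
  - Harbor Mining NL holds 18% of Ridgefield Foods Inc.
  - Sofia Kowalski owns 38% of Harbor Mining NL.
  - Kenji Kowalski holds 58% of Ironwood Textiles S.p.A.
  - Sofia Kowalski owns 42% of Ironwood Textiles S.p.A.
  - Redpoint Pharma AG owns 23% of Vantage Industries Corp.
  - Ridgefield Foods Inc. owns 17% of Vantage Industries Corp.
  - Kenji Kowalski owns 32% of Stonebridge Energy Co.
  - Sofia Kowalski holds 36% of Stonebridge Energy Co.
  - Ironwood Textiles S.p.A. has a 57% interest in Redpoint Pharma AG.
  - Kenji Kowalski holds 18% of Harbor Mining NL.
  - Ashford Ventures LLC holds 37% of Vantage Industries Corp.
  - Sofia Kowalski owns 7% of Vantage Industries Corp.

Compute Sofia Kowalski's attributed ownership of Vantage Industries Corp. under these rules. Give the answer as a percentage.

45.2224%

By sibling attribution (R3), Sofia Kowalski is treated as also owning Kenji Kowalski's interest in Harbor Mining NL, giving 38% + 18% = 56%.
By sibling attribution (R3), Sofia Kowalski is treated as also owning Kenji Kowalski's interest in Ironwood Textiles S.p.A, giving 42% + 58% = 100%.
By sibling attribution (R3), Sofia Kowalski is treated as also owning Kenji Kowalski's interest in Stonebridge Energy Co, giving 36% + 32% = 68%.
Chain via Harbor Mining NL → Ridgefield Foods Inc. (R2): 56% × 18% × 17% = 1.7136% of Vantage Industries Corp.
Chain via Ironwood Textiles S.p.A. → Redpoint Pharma AG (R2): 100% × 57% × 23% = 13.11% of Vantage Industries Corp.
Chain via Stonebridge Energy Co. → Ashford Ventures LLC (R2): 68% × 93% × 37% = 23.3988% of Vantage Industries Corp.
Direct interest in Vantage Industries Corp: 7%.
Aggregating (R1): 1.7136% + 13.11% + 23.3988% + 7% = 45.2224%.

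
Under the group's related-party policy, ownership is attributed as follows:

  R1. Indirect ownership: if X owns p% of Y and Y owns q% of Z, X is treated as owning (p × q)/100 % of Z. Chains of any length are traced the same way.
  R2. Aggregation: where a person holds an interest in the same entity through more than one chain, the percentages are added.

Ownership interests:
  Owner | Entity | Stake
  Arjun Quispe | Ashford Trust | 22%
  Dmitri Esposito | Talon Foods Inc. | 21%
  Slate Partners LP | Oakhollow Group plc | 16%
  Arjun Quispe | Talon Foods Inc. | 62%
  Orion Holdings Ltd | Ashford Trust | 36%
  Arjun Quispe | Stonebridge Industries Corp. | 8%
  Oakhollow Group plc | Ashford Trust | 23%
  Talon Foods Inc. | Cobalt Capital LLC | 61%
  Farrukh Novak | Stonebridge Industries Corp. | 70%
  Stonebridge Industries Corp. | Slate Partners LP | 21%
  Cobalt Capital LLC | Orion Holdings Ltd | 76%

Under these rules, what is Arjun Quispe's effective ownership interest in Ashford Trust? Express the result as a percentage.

Chain via Talon Foods Inc. → Cobalt Capital LLC → Orion Holdings Ltd (R1): 62% × 61% × 76% × 36% = 10.347552% of Ashford Trust.
Chain via Stonebridge Industries Corp. → Slate Partners LP → Oakhollow Group plc (R1): 8% × 21% × 16% × 23% = 0.061824% of Ashford Trust.
Direct interest in Ashford Trust: 22%.
Aggregating (R2): 10.347552% + 0.061824% + 22% = 32.409376%.

32.409376%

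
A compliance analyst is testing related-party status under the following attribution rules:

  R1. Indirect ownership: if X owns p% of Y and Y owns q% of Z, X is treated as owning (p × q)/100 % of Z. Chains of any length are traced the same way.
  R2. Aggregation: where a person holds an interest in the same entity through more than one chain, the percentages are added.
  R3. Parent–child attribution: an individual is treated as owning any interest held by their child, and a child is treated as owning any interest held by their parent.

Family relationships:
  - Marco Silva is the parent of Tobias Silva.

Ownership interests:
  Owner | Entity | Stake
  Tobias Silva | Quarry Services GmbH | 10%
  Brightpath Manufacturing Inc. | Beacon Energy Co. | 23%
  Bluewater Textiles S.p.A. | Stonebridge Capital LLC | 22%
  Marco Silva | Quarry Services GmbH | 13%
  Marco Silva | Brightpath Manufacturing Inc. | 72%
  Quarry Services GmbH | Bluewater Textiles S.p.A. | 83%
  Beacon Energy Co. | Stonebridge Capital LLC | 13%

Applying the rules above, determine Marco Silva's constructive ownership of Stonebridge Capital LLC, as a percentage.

By parent–child attribution (R3), Marco Silva is treated as also owning Tobias Silva's interest in Quarry Services GmbH, giving 13% + 10% = 23%.
Chain via Brightpath Manufacturing Inc. → Beacon Energy Co. (R1): 72% × 23% × 13% = 2.1528% of Stonebridge Capital LLC.
Chain via Quarry Services GmbH → Bluewater Textiles S.p.A. (R1): 23% × 83% × 22% = 4.1998% of Stonebridge Capital LLC.
Aggregating (R2): 2.1528% + 4.1998% = 6.3526%.

6.3526%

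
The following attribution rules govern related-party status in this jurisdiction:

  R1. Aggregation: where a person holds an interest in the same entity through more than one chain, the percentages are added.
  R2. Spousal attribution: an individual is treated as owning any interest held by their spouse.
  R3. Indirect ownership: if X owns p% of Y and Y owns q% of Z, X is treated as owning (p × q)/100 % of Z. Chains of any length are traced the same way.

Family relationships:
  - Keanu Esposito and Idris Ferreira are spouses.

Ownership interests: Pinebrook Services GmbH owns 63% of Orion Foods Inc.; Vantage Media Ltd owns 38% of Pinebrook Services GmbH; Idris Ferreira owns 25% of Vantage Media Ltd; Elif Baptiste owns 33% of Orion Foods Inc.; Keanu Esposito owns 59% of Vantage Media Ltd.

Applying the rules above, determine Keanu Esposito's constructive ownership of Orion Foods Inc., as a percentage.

By spousal attribution (R2), Keanu Esposito is treated as also owning Idris Ferreira's interest in Vantage Media Ltd, giving 59% + 25% = 84%.
Chain via Vantage Media Ltd → Pinebrook Services GmbH (R3): 84% × 38% × 63% = 20.1096% of Orion Foods Inc.

20.1096%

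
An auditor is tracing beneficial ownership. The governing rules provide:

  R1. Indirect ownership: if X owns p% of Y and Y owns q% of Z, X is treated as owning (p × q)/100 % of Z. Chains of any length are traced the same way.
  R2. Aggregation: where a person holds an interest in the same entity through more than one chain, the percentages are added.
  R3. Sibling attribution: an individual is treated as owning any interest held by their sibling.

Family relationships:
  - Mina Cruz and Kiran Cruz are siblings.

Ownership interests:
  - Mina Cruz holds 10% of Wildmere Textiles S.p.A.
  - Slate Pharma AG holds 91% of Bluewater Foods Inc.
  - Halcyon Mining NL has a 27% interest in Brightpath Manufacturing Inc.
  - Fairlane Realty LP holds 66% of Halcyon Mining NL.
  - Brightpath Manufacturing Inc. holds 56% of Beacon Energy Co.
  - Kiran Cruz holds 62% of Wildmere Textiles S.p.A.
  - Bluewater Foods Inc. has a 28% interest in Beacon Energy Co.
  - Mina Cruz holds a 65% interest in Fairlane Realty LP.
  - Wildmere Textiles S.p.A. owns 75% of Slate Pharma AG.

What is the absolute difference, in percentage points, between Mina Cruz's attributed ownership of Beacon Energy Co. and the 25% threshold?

By sibling attribution (R3), Mina Cruz is treated as also owning Kiran Cruz's interest in Wildmere Textiles S.p.A, giving 10% + 62% = 72%.
Chain via Wildmere Textiles S.p.A. → Slate Pharma AG → Bluewater Foods Inc. (R1): 72% × 75% × 91% × 28% = 13.7592% of Beacon Energy Co.
Chain via Fairlane Realty LP → Halcyon Mining NL → Brightpath Manufacturing Inc. (R1): 65% × 66% × 27% × 56% = 6.48648% of Beacon Energy Co.
Aggregating (R2): 13.7592% + 6.48648% = 20.24568%.
20.24568% falls short of the 25% threshold by 4.75432 percentage points.

4.75432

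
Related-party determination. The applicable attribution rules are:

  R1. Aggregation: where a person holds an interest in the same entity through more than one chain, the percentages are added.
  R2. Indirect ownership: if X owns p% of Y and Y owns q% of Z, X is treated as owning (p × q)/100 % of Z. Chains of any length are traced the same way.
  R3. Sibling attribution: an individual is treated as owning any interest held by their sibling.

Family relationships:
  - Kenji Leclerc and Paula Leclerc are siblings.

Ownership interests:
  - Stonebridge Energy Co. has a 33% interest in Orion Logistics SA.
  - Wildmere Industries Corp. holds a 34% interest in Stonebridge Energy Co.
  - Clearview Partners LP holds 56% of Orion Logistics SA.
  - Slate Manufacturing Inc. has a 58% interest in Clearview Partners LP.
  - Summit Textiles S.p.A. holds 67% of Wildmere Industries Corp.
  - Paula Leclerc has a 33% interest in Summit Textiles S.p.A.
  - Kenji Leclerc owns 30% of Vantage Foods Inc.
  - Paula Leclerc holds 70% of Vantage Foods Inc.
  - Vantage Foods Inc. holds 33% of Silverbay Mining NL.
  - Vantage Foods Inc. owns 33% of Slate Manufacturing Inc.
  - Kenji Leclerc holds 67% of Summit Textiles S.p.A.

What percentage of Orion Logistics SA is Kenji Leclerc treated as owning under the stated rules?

By sibling attribution (R3), Kenji Leclerc is treated as also owning Paula Leclerc's interest in Summit Textiles S.p.A, giving 67% + 33% = 100%.
By sibling attribution (R3), Kenji Leclerc is treated as also owning Paula Leclerc's interest in Vantage Foods Inc, giving 30% + 70% = 100%.
Chain via Summit Textiles S.p.A. → Wildmere Industries Corp. → Stonebridge Energy Co. (R2): 100% × 67% × 34% × 33% = 7.5174% of Orion Logistics SA.
Chain via Vantage Foods Inc. → Slate Manufacturing Inc. → Clearview Partners LP (R2): 100% × 33% × 58% × 56% = 10.7184% of Orion Logistics SA.
Aggregating (R1): 7.5174% + 10.7184% = 18.2358%.

18.2358%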